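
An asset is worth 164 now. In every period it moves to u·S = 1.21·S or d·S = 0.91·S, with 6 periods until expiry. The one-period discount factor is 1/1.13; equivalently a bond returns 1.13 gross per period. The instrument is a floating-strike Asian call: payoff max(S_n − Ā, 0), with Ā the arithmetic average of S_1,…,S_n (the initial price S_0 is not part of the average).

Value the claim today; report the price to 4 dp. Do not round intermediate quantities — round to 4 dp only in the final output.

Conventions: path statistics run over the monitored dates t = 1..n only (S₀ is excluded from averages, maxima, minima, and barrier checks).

price = 40.8602

No-arbitrage gives p* = (R−d)/(u−d) = 0.7333: enumerate every path, weight its payoff by its p*-probability, and discount by R^6.
Enumerate all 2^6 = 64 price paths (U = up ×1.21, D = down ×0.91); each path with k up-moves has probability p*^k·(1−p*)^(6−k).
DDDDDD: Ā=119.4281, payoff=0.0000, prob=0.000360
UDDDDD: Ā=158.8000, payoff=0.0000, prob=0.000989
DUDDDD: Ā=150.6000, payoff=0.0000, prob=0.000989
UUDDDD: Ā=200.2484, payoff=0.0000, prob=0.002719
DDUDDD: Ā=143.1380, payoff=0.0000, prob=0.000989
UDUDDD: Ā=190.3264, payoff=0.0000, prob=0.002719
DUUDDD: Ā=182.1264, payoff=0.0000, prob=0.002719
UUUDDD: Ā=242.1681, payoff=0.0000, prob=0.007478
DDDUDD: Ā=136.3476, payoff=0.0000, prob=0.000989
UDDUDD: Ā=181.2974, payoff=0.0000, prob=0.002719
DUDUDD: Ā=173.0974, payoff=0.0000, prob=0.002719
UUDUDD: Ā=230.1625, payoff=0.0000, prob=0.007478
DDUUDD: Ā=165.6354, payoff=0.0000, prob=0.002719
UDUUDD: Ā=220.2405, payoff=0.0000, prob=0.007478
DUUUDD: Ā=212.0405, payoff=6.8990, prob=0.007478
UUUUDD: Ā=281.9439, payoff=9.1734, prob=0.020566
DDDDUD: Ā=130.1683, payoff=0.0000, prob=0.000989
UDDDUD: Ā=173.0810, payoff=0.0000, prob=0.002719
DUDDUD: Ā=164.8810, payoff=0.0000, prob=0.002719
UUDDUD: Ā=219.2374, payoff=0.0000, prob=0.007478
DDUDUD: Ā=157.4190, payoff=7.2380, prob=0.002719
UDUDUD: Ā=209.3154, payoff=9.6242, prob=0.007478
DUUDUD: Ā=201.1154, payoff=17.8242, prob=0.007478
UUUDUD: Ā=267.4171, payoff=23.7002, prob=0.020566
DDDUUD: Ā=150.6286, payoff=14.0284, prob=0.002719
UDDUUD: Ā=200.2863, payoff=18.6532, prob=0.007478
DUDUUD: Ā=192.0863, payoff=26.8532, prob=0.007478
UUDUUD: Ā=255.4115, payoff=35.7059, prob=0.020566
DDUUUD: Ā=184.6243, payoff=34.3152, prob=0.007478
UDUUUD: Ā=245.4895, payoff=45.6279, prob=0.020566
DUUUUD: Ā=237.2895, payoff=53.8279, prob=0.020566
UUUUUD: Ā=315.5168, payoff=71.5733, prob=0.056556
DDDDDU: Ā=124.5452, payoff=0.0000, prob=0.000989
UDDDDU: Ā=165.6041, payoff=0.0000, prob=0.002719
DUDDDU: Ā=157.4041, payoff=7.2529, prob=0.002719
UUDDDU: Ā=209.2955, payoff=9.6440, prob=0.007478
DDUDDU: Ā=149.9421, payoff=14.7149, prob=0.002719
UDUDDU: Ā=199.3735, payoff=19.5660, prob=0.007478
DUUDDU: Ā=191.1735, payoff=27.7660, prob=0.007478
UUUDDU: Ā=254.1977, payoff=36.9196, prob=0.020566
DDDUDU: Ā=143.1516, payoff=21.5053, prob=0.002719
UDDUDU: Ā=190.3445, payoff=28.5950, prob=0.007478
DUDUDU: Ā=182.1445, payoff=36.7950, prob=0.007478
UUDUDU: Ā=242.1921, payoff=48.9253, prob=0.020566
DDUUDU: Ā=174.6825, payoff=44.2570, prob=0.007478
UDUUDU: Ā=232.2701, payoff=58.8473, prob=0.020566
DUUUDU: Ā=224.0701, payoff=67.0473, prob=0.020566
UUUUDU: Ā=297.9394, payoff=89.1507, prob=0.056556
DDDDUU: Ā=136.9724, payoff=27.6846, prob=0.002719
UDDDUU: Ā=182.1281, payoff=36.8114, prob=0.007478
DUDDUU: Ā=173.9281, payoff=45.0114, prob=0.007478
UUDDUU: Ā=231.2670, payoff=59.8504, prob=0.020566
DDUDUU: Ā=166.4661, payoff=52.4734, prob=0.007478
UDUDUU: Ā=221.3450, payoff=69.7724, prob=0.020566
DUUDUU: Ā=213.1450, payoff=77.9724, prob=0.020566
UUUDUU: Ā=283.4126, payoff=103.6775, prob=0.056556
DDDUUU: Ā=159.6757, payoff=59.2639, prob=0.007478
UDDUUU: Ā=212.3160, payoff=78.8014, prob=0.020566
DUDUUU: Ā=204.1160, payoff=87.0014, prob=0.020566
UUDUUU: Ā=271.4070, payoff=115.6832, prob=0.056556
DDUUUU: Ā=196.6540, payoff=94.4634, prob=0.020566
UDUUUU: Ā=261.4850, payoff=125.6052, prob=0.056556
DUUUUU: Ā=253.2850, payoff=133.8052, prob=0.056556
UUUUUU: Ā=336.7855, payoff=177.9168, prob=0.155528
Price = Σ prob·payoff / R^6 = 85.069049 / 2.081952 = 40.8602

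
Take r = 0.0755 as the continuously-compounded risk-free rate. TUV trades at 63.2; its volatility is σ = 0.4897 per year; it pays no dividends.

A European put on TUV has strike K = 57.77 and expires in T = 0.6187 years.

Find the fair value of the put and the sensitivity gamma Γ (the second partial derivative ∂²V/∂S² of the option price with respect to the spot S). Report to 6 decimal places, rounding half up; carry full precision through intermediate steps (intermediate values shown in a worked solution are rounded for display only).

price = 5.556740
Γ = 0.014110

σ√T = 0.4897·√0.6187 = 0.385186
d₁ = (ln(S/K) + (r+σ²/2)T) / (σ√T) = (ln(63.2/57.77) + (0.0755+0.4897²/2)·0.6187) / 0.385186 = (0.089835 + 0.120896) / 0.385186 = 0.547088
d₂ = d₁ − σ√T = 0.547088 − 0.385186 = 0.161902
e^{−rT} = 0.954362
N(−d₁) = 0.292159,  N(−d₂) = 0.435691
Put price V = K·e^{−rT}·N(−d₂) − S·N(−d₁) = 24.021193 − 18.464453 = 5.556740
φ(d₁) = (1/√(2π))·e^{−d₁²/2} = 0.343492
Γ = φ(d₁) / (S·σ·√T) = 0.014110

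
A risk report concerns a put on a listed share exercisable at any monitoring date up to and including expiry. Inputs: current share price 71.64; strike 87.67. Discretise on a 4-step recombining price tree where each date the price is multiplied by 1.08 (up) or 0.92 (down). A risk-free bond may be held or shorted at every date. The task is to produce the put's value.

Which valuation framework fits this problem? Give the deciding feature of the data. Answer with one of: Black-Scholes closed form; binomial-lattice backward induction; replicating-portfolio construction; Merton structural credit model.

Key observation: an American put (K = 87.67, S₀ = 71.64) on a 4-date tree has no closed form — the optimal stopping decision is embedded and must be resolved recursively from expiry.

framework: binomial-lattice backward induction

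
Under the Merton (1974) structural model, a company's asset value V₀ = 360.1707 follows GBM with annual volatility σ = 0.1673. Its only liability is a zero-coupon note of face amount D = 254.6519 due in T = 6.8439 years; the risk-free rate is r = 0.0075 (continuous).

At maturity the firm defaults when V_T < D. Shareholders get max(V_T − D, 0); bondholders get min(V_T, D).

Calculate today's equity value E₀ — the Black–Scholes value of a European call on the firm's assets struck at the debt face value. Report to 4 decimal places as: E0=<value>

Equity is a call on the firm's assets struck at D = 254.6519:
d₁ = [ln(V₀/D) + (r + σ²/2)T] / (σ√T)
   = [ln(360.1707/254.6519) + (0.0075 + 0.5·0.1673²)·6.8439] / (0.1673·√6.8439)
   = [0.346681 + 0.147107] / 0.437671 = 1.128217
d₂ = d₁ − σ√T = 1.128217 − 0.437671 = 0.690546
N(d₁) = 0.870386,  N(d₂) = 0.755074,  e^(−rT) = 0.949966
E₀ = V₀·N(d₁) − D·e^(−rT)·N(d₂)
   = 360.1707·0.870386 − 254.6519·0.949966·0.755074 = 130.826940

E0=130.8269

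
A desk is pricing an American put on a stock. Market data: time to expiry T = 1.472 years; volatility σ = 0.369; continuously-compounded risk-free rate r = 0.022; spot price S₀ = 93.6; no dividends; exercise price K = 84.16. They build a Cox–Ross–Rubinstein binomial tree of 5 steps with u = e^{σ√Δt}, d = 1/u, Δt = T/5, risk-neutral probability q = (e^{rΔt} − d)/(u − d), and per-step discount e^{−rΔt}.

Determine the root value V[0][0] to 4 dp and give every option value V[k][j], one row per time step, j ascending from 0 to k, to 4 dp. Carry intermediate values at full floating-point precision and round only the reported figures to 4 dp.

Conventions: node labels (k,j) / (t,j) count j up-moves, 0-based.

params: Δt=0.29440 u=1.22166 d=0.81856 q=0.46623 e^(-rΔt)=0.99354
t_5 payoffs: 49.7634 32.8243 7.5432 0.0000 0.0000 0.0000
k=4: node(4,0) S=42.0211 payoff=42.1389 vs cont=41.5955 → 42.1389 [stop]  node(4,1) S=62.7151 payoff=21.4449 vs cont=20.9016 → 21.4449 [stop]  node(4,2) S=93.6000 payoff=0.0000 vs cont=4.0003 → 4.0003 [wait]  node(4,3) S=139.6947 payoff=0.0000 vs cont=0.0000 → 0.0000 [wait]  node(4,4) S=208.4893 payoff=0.0000 vs cont=0.0000 → 0.0000 [wait]
k=3: node(3,0) S=51.3357 payoff=32.8243 vs cont=32.2809 → 32.8243 [stop]  node(3,1) S=76.6168 payoff=7.5432 vs cont=13.2258 → 13.2258 [wait]  node(3,2) S=114.3478 payoff=0.0000 vs cont=2.1215 → 2.1215 [wait]  node(3,3) S=170.6600 payoff=0.0000 vs cont=0.0000 → 0.0000 [wait]
k=2: node(2,0) S=62.7151 payoff=21.4449 vs cont=23.5339 → 23.5339 [wait]  node(2,1) S=93.6000 payoff=0.0000 vs cont=7.9966 → 7.9966 [wait]  node(2,2) S=139.6947 payoff=0.0000 vs cont=1.1251 → 1.1251 [wait]
k=1: node(1,0) S=76.6168 payoff=7.5432 vs cont=16.1848 → 16.1848 [wait]  node(1,1) S=114.3478 payoff=0.0000 vs cont=4.7619 → 4.7619 [wait]
k=0: node(0,0) S=93.6000 payoff=0.0000 vs cont=10.7890 → 10.7890 [wait]

price = 10.7890
tree:
10.7890
16.1848 4.7619
23.5339 7.9966 1.1251
32.8243 13.2258 2.1215 0.0000
42.1389 21.4449 4.0003 0.0000 0.0000
49.7634 32.8243 7.5432 0.0000 0.0000 0.0000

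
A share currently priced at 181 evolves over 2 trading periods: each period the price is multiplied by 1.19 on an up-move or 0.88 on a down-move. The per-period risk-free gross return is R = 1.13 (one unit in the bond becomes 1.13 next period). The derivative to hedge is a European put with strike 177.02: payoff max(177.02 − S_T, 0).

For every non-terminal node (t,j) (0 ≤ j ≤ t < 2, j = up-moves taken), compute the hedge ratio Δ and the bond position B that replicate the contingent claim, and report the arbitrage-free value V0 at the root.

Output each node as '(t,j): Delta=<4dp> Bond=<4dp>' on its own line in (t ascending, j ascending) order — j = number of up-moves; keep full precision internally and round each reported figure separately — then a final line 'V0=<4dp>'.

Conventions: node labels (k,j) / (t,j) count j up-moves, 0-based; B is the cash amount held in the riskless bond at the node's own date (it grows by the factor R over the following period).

Arbitrage-free pricing uses the up-move probability p* = (R−d)/(u−d) = 0.8065, discounting each step at R = 1.13.
At maturity the claim pays: V(2,0)=36.8536, V(2,1)=0.0000, V(2,2)=0.0000
  t=1,j=0: stock 159.2800 → up 189.5432 (V=0.0000), down 140.1664 (V=36.8536). Price 6.3123; hedge Δ=-0.7464, bond B=125.1949.
  t=1,j=1: stock 215.3900 → up 256.3141 (V=0.0000), down 189.5432 (V=0.0000). Price 0.0000; hedge Δ=0.0000, bond B=0.0000.
  t=0,j=0: stock 181.0000 → up 215.3900 (V=0.0000), down 159.2800 (V=6.3123). Price 1.0812; hedge Δ=-0.1125, bond B=21.4436.
Sanity check at the root: Δ(0,0)·S0 + B(0,0) reproduces V0 = 1.0812.

(0,0): Delta=-0.1125 Bond=21.4436
(1,0): Delta=-0.7464 Bond=125.1949
(1,1): Delta=0.0000 Bond=0.0000
V0=1.0812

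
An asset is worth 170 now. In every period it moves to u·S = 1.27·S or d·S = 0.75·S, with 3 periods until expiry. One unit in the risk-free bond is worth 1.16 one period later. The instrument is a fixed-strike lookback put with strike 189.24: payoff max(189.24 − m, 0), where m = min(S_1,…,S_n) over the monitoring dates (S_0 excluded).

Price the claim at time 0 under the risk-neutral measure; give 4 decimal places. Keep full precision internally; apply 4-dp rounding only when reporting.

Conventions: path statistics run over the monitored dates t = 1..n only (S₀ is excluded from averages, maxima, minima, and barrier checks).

Risk-neutral up-probability p* = (R−d)/(u−d) = (1.16−0.75)/(1.27−0.75) = 0.7885; the claim prices as the p*-weighted sum of path payoffs discounted by R^3.
Enumerate all 2^3 = 8 price paths (U = up ×1.27, D = down ×0.75); each path with k up-moves has probability p*^k·(1−p*)^(3−k).
DDD: m=71.7188, payoff=117.5212, prob=0.009466
UDD: m=121.4437, payoff=67.7963, prob=0.035282
DUD: m=121.4437, payoff=67.7963, prob=0.035282
UUD: m=205.6447, payoff=0.0000, prob=0.131507
DDU: m=95.6250, payoff=93.6150, prob=0.035282
UDU: m=161.9250, payoff=27.3150, prob=0.131507
DUU: m=127.5000, payoff=61.7400, prob=0.131507
UUU: m=215.9000, payoff=0.0000, prob=0.490164
Price = Σ prob·payoff / R^3 = 20.910867 / 1.560896 = 13.3967

price = 13.3967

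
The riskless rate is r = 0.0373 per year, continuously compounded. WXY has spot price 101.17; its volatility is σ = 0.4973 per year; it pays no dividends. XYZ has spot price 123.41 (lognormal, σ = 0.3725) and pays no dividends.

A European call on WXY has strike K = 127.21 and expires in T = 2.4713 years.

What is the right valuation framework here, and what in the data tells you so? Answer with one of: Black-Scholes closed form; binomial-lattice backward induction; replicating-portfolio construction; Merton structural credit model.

framework: Black-Scholes closed form

Key observation: the instrument is a plain European call (strike 127.21) on a lognormal asset; the exact continuous-time formula applies directly.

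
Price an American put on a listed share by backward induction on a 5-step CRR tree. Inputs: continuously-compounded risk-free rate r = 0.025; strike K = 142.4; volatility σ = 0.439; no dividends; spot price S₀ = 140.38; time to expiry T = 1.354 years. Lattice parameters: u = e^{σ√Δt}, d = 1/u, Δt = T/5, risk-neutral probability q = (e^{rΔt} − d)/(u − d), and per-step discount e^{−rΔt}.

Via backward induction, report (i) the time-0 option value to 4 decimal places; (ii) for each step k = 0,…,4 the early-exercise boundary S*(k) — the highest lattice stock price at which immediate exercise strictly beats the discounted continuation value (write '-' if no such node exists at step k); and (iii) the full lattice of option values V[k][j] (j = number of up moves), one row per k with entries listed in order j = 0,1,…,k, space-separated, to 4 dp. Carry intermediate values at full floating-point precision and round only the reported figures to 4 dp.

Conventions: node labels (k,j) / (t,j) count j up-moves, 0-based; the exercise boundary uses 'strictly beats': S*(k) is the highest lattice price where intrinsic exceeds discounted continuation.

Δt=0.27080, u=1.25665, d=0.79577, q=0.45787, disc=e^(-rΔt)=0.99325
k=5 terminal: V=max(K-S,0) → 97.6044 71.6603 30.6902 0.0000 0.0000 0.0000
k=4: j=0 S=56.2923 intr=86.1077 cont=85.1469 V=86.1077[EX]; j=1 S=88.8950 intr=53.5050 cont=52.5442 V=53.5050[EX]; j=2 S=140.3800 intr=2.0200 cont=16.5257 V=16.5257[hold]; j=3 S=221.6835 intr=0.0000 cont=0.0000 V=0.0000[hold]; j=4 S=350.0753 intr=0.0000 cont=0.0000 V=0.0000[hold]  S*(4)=88.8950
k=3: j=0 S=70.7397 intr=71.6603 cont=70.6995 V=71.6603[EX]; j=1 S=111.7098 intr=30.6902 cont=36.3264 V=36.3264[hold]; j=2 S=176.4084 intr=0.0000 cont=8.8986 V=8.8986[hold]; j=3 S=278.5784 intr=0.0000 cont=0.0000 V=0.0000[hold]  S*(3)=70.7397
k=2: j=0 S=88.8950 intr=53.5050 cont=55.1075 V=55.1075[hold]; j=1 S=140.3800 intr=2.0200 cont=23.6075 V=23.6075[hold]; j=2 S=221.6835 intr=0.0000 cont=4.7916 V=4.7916[hold]  S*(2)=-
k=1: j=0 S=111.7098 intr=30.6902 cont=40.4100 V=40.4100[hold]; j=1 S=176.4084 intr=0.0000 cont=14.8911 V=14.8911[hold]  S*(1)=-
k=0: j=0 S=140.3800 intr=2.0200 cont=28.5317 V=28.5317[hold]  S*(0)=-

price = 28.5317
boundary = - - - 70.7397 88.8950
tree:
28.5317
40.4100 14.8911
55.1075 23.6075 4.7916
71.6603 36.3264 8.8986 0.0000
86.1077 53.5050 16.5257 0.0000 0.0000
97.6044 71.6603 30.6902 0.0000 0.0000 0.0000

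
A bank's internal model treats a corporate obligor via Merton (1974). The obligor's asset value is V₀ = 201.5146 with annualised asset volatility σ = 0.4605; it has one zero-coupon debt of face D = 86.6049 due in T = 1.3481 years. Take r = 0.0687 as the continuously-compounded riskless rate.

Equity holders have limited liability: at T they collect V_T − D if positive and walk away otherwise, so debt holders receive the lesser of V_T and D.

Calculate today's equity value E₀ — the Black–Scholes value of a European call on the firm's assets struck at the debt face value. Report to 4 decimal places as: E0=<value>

E0=123.6249

Work the structural quantities from V₀ = 201.5146 against face 86.6049:
d₁ = [ln(V₀/D) + (r + σ²/2)T] / (σ√T)
   = [ln(201.5146/86.6049) + (0.0687 + 0.5·0.4605²)·1.3481] / (0.4605·√1.3481)
   = [0.844505 + 0.235554] / 0.534676 = 2.020025
d₂ = d₁ − σ√T = 2.020025 − 0.534676 = 1.485349
N(d₁) = 0.978310,  N(d₂) = 0.931274,  e^(−rT) = 0.911545
E₀ = V₀·N(d₁) − D·e^(−rT)·N(d₂)
   = 201.5146·0.978310 − 86.6049·0.911545·0.931274 = 123.624916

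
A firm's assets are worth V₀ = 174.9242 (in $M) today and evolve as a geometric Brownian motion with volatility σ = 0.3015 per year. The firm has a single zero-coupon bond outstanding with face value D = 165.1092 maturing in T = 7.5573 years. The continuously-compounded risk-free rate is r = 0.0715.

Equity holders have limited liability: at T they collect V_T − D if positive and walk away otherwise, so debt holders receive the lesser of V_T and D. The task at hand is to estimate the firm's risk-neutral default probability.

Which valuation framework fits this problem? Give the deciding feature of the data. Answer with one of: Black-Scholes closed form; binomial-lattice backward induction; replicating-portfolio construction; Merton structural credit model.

framework: Merton structural credit model

Key observation: a levered firm with one bullet debt due at 7.5573 years is the canonical structural-credit setup: equity is a call on the firm's assets struck at the face value.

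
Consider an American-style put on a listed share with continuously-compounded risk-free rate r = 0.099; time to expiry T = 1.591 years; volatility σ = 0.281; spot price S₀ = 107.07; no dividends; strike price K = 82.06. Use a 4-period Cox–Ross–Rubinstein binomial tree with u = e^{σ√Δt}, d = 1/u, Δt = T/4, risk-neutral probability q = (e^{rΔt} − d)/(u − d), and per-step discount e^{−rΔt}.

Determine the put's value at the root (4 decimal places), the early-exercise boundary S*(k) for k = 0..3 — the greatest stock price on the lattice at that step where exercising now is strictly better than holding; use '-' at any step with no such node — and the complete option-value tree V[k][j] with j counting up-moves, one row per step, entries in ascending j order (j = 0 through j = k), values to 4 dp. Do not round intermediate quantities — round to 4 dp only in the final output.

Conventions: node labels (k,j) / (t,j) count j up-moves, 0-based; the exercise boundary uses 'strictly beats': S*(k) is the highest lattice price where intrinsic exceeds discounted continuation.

price = 2.1789
boundary = - - - 62.9175
tree:
2.1789
4.5997 0.4956
9.5146 1.1947 0.0000
19.1425 2.8801 0.0000 0.0000
29.3606 6.9432 0.0000 0.0000 0.0000

Δt=0.39775  u=1.19389  d=0.83760  q=0.56853  discount=0.96139
step 4 (expiry): payoffs max(K−S,0) = 29.3606 6.9432 0.0000 0.0000 0.0000
step 3: (k=3,j=0): S=62.9175, K−S=19.1425, hold=15.9740 ⇒ V=19.1425 exercise | (k=3,j=1): S=89.6814, K−S=0.0000, hold=2.8801 ⇒ V=2.8801 continue | (k=3,j=2): S=127.8301, K−S=0.0000, hold=0.0000 ⇒ V=0.0000 continue | (k=3,j=3): S=182.2066, K−S=0.0000, hold=0.0000 ⇒ V=0.0000 continue  boundary S*=62.9175
step 2: (k=2,j=0): S=75.1168, K−S=6.9432, hold=9.5146 ⇒ V=9.5146 continue | (k=2,j=1): S=107.0700, K−S=0.0000, hold=1.1947 ⇒ V=1.1947 continue | (k=2,j=2): S=152.6155, K−S=0.0000, hold=0.0000 ⇒ V=0.0000 continue  boundary S*=-
step 1: (k=1,j=0): S=89.6814, K−S=0.0000, hold=4.5997 ⇒ V=4.5997 continue | (k=1,j=1): S=127.8301, K−S=0.0000, hold=0.4956 ⇒ V=0.4956 continue  boundary S*=-
step 0: (k=0,j=0): S=107.0700, K−S=0.0000, hold=2.1789 ⇒ V=2.1789 continue  boundary S*=-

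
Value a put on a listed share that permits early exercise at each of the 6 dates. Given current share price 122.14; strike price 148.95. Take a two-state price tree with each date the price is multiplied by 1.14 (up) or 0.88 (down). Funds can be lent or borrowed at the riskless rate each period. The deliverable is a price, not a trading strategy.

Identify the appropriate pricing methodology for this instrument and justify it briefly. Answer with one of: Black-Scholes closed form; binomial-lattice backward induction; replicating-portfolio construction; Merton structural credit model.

framework: binomial-lattice backward induction

Key observation: the exercise right at every one of the 6 steps is what matters: each node needs max(148.95 − S, continuation), which only the stepwise tree valuation starting from spot 122.14 delivers.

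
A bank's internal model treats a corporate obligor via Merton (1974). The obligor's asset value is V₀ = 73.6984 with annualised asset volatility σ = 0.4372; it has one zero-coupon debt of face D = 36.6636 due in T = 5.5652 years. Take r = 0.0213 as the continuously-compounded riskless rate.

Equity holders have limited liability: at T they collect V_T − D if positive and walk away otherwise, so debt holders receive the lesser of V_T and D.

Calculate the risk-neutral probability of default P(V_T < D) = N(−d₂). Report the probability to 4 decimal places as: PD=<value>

PD=0.3912

Equity is a call on the firm's assets struck at D = 36.6636:
d₁ = [ln(V₀/D) + (r + σ²/2)T] / (σ√T)
   = [ln(73.6984/36.6636) + (0.0213 + 0.5·0.4372²)·5.5652] / (0.4372·√5.5652)
   = [0.698197 + 0.650416] / 1.031384 = 1.307575
d₂ = d₁ − σ√T = 1.307575 − 1.031384 = 0.276191
risk-neutral PD = N(−d₂) = N(-0.276191) = 0.391201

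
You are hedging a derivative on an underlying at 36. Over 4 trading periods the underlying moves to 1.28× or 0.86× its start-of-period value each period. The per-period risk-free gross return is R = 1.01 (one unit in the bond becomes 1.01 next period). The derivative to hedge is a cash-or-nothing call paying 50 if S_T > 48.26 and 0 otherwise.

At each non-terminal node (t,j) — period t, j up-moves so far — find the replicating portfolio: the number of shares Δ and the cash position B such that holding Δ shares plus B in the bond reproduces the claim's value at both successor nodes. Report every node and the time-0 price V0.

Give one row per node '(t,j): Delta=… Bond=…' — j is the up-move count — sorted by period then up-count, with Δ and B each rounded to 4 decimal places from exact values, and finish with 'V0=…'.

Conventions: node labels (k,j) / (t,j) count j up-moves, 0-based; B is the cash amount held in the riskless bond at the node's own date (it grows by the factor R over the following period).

Risk-neutral probability p* = (R−d)/(u−d) = (1.01−0.86)/(1.28−0.86) = 0.3571.
At maturity the claim pays: V(4,0)=0.0000, V(4,1)=0.0000, V(4,2)=0.0000, V(4,3)=50.0000, V(4,4)=50.0000
Node (3,0) S=22.8980: V=(p*·0.0000+(1−p*)·0.0000)/1.01=0.0000; Δ=(0.0000−0.0000)/(29.3095−19.6923)=0.0000; B=V−Δ·S=0.0000
Node (3,1) S=34.0808: V=(p*·0.0000+(1−p*)·0.0000)/1.01=0.0000; Δ=(0.0000−0.0000)/(43.6234−29.3095)=0.0000; B=V−Δ·S=0.0000
Node (3,2) S=50.7249: V=(p*·50.0000+(1−p*)·0.0000)/1.01=17.6803; Δ=(50.0000−0.0000)/(64.9278−43.6234)=2.3469; B=V−Δ·S=-101.3673
Node (3,3) S=75.4975: V=(p*·50.0000+(1−p*)·50.0000)/1.01=49.5050; Δ=(50.0000−50.0000)/(96.6368−64.9278)=0.0000; B=V−Δ·S=49.5050
Node (2,0) S=26.6256: V=(p*·0.0000+(1−p*)·0.0000)/1.01=0.0000; Δ=(0.0000−0.0000)/(34.0808−22.8980)=0.0000; B=V−Δ·S=0.0000
Node (2,1) S=39.6288: V=(p*·17.6803+(1−p*)·0.0000)/1.01=6.2519; Δ=(17.6803−0.0000)/(50.7249−34.0808)=1.0623; B=V−Δ·S=-35.8442
Node (2,2) S=58.9824: V=(p*·49.5050+(1−p*)·17.6803)/1.01=28.7587; Δ=(49.5050−17.6803)/(75.4975−50.7249)=1.2847; B=V−Δ·S=-47.0142
Node (1,0) S=30.9600: V=(p*·6.2519+(1−p*)·0.0000)/1.01=2.2107; Δ=(6.2519−0.0000)/(39.6288−26.6256)=0.4808; B=V−Δ·S=-12.6747
Node (1,1) S=46.0800: V=(p*·28.7587+(1−p*)·6.2519)/1.01=14.1485; Δ=(28.7587−6.2519)/(58.9824−39.6288)=1.1629; B=V−Δ·S=-39.4391
Node (0,0) S=36.0000: V=(p*·14.1485+(1−p*)·2.2107)/1.01=6.4101; Δ=(14.1485−2.2107)/(46.0800−30.9600)=0.7895; B=V−Δ·S=-22.0133
As a check, the time-0 holding Δ(0,0)·S0 + B(0,0) comes to 6.4101 — exactly V0.

(0,0): Delta=0.7895 Bond=-22.0133
(1,0): Delta=0.4808 Bond=-12.6747
(1,1): Delta=1.1629 Bond=-39.4391
(2,0): Delta=0.0000 Bond=0.0000
(2,1): Delta=1.0623 Bond=-35.8442
(2,2): Delta=1.2847 Bond=-47.0142
(3,0): Delta=0.0000 Bond=0.0000
(3,1): Delta=0.0000 Bond=0.0000
(3,2): Delta=2.3469 Bond=-101.3673
(3,3): Delta=0.0000 Bond=49.5050
V0=6.4101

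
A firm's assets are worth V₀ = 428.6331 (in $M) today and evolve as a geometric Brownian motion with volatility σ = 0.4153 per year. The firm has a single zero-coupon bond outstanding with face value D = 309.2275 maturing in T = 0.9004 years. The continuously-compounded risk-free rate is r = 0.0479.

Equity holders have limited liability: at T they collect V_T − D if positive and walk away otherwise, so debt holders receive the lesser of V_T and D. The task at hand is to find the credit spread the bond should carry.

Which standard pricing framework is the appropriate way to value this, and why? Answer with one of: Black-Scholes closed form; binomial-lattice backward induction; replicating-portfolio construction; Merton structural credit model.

Key observation: with the firm-asset dynamics (V₀ = 428.6331) and a single zero-coupon liability of face 309.2275 given, debt value, spread, and default probability all derive from the option view of the balance sheet.

framework: Merton structural credit model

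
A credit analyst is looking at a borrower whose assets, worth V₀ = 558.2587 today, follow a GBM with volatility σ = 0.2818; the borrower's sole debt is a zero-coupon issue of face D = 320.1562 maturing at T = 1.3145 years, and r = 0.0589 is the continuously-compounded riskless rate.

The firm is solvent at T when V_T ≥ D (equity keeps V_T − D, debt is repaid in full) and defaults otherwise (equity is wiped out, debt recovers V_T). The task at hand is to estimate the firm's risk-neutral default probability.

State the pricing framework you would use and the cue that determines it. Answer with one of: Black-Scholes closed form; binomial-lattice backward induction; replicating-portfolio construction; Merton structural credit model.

Key observation: a levered firm with one bullet debt due at 1.3145 years is the canonical structural-credit setup: equity is a call on the firm's assets struck at the face value.

framework: Merton structural credit model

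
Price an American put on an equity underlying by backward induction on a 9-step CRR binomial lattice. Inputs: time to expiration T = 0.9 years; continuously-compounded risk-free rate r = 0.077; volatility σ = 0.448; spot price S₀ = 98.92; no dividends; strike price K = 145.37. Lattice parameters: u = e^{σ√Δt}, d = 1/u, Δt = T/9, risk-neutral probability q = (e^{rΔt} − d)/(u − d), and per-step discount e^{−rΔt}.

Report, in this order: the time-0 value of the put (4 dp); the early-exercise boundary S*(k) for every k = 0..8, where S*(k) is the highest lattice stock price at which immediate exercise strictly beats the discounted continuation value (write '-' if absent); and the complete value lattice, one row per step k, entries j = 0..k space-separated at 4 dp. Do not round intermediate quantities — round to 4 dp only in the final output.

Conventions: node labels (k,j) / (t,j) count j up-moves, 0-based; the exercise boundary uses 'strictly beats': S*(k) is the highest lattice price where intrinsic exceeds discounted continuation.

price = 47.3770
boundary = - 85.8534 74.5128 85.8534 98.9200 85.8534 98.9200 113.9753 98.9200
tree:
47.3770
59.5166 35.5788
70.8572 46.7995 24.5446
80.6997 59.5166 34.3955 14.7521
89.2422 70.8572 46.4500 22.4812 6.9982
96.6563 80.6997 59.5166 33.0517 11.9130 2.0301
103.0910 89.2422 70.8572 46.4500 19.7278 4.0258 0.0000
108.6757 96.6563 80.6997 59.5166 31.3947 7.9833 0.0000 0.0000
113.5227 103.0910 89.2422 70.8572 46.4500 15.8314 0.0000 0.0000 0.0000
117.7295 108.6757 96.6563 80.6997 59.5166 31.3947 0.0000 0.0000 0.0000 0.0000

Δt=0.10000  u=1.15220  d=0.86791  q=0.49183  discount=0.99233
step 9 (expiry): payoffs max(K−S,0) = 117.7295 108.6757 96.6563 80.6997 59.5166 31.3947 0.0000 0.0000 0.0000 0.0000
step 8: (k=8,j=0): S=31.8473, K−S=113.5227, hold=112.4077 ⇒ V=113.5227 exercise | (k=8,j=1): S=42.2790, K−S=103.0910, hold=101.9759 ⇒ V=103.0910 exercise | (k=8,j=2): S=56.1278, K−S=89.2422, hold=88.1271 ⇒ V=89.2422 exercise | (k=8,j=3): S=74.5128, K−S=70.8572, hold=69.7421 ⇒ V=70.8572 exercise | (k=8,j=4): S=98.9200, K−S=46.4500, hold=45.3349 ⇒ V=46.4500 exercise | (k=8,j=5): S=131.3219, K−S=14.0481, hold=15.8314 ⇒ V=15.8314 continue | (k=8,j=6): S=174.3372, K−S=0.0000, hold=0.0000 ⇒ V=0.0000 continue | (k=8,j=7): S=231.4425, K−S=0.0000, hold=0.0000 ⇒ V=0.0000 continue | (k=8,j=8): S=307.2531, K−S=0.0000, hold=0.0000 ⇒ V=0.0000 continue  boundary S*=98.9200
step 7: (k=7,j=0): S=36.6943, K−S=108.6757, hold=107.5607 ⇒ V=108.6757 exercise | (k=7,j=1): S=48.7137, K−S=96.6563, hold=95.5412 ⇒ V=96.6563 exercise | (k=7,j=2): S=64.6703, K−S=80.6997, hold=79.5847 ⇒ V=80.6997 exercise | (k=7,j=3): S=85.8534, K−S=59.5166, hold=58.4015 ⇒ V=59.5166 exercise | (k=7,j=4): S=113.9753, K−S=31.3947, hold=31.1501 ⇒ V=31.3947 exercise | (k=7,j=5): S=151.3086, K−S=0.0000, hold=7.9833 ⇒ V=7.9833 continue | (k=7,j=6): S=200.8707, K−S=0.0000, hold=0.0000 ⇒ V=0.0000 continue | (k=7,j=7): S=266.6673, K−S=0.0000, hold=0.0000 ⇒ V=0.0000 continue  boundary S*=113.9753
step 6: (k=6,j=0): S=42.2790, K−S=103.0910, hold=101.9759 ⇒ V=103.0910 exercise | (k=6,j=1): S=56.1278, K−S=89.2422, hold=88.1271 ⇒ V=89.2422 exercise | (k=6,j=2): S=74.5128, K−S=70.8572, hold=69.7421 ⇒ V=70.8572 exercise | (k=6,j=3): S=98.9200, K−S=46.4500, hold=45.3349 ⇒ V=46.4500 exercise | (k=6,j=4): S=131.3219, K−S=14.0481, hold=19.7278 ⇒ V=19.7278 continue | (k=6,j=5): S=174.3372, K−S=0.0000, hold=4.0258 ⇒ V=4.0258 continue | (k=6,j=6): S=231.4425, K−S=0.0000, hold=0.0000 ⇒ V=0.0000 continue  boundary S*=98.9200
step 5: (k=5,j=0): S=48.7137, K−S=96.6563, hold=95.5412 ⇒ V=96.6563 exercise | (k=5,j=1): S=64.6703, K−S=80.6997, hold=79.5847 ⇒ V=80.6997 exercise | (k=5,j=2): S=85.8534, K−S=59.5166, hold=58.4015 ⇒ V=59.5166 exercise | (k=5,j=3): S=113.9753, K−S=31.3947, hold=33.0517 ⇒ V=33.0517 continue | (k=5,j=4): S=151.3086, K−S=0.0000, hold=11.9130 ⇒ V=11.9130 continue | (k=5,j=5): S=200.8707, K−S=0.0000, hold=2.0301 ⇒ V=2.0301 continue  boundary S*=85.8534
step 4: (k=4,j=0): S=56.1278, K−S=89.2422, hold=88.1271 ⇒ V=89.2422 exercise | (k=4,j=1): S=74.5128, K−S=70.8572, hold=69.7421 ⇒ V=70.8572 exercise | (k=4,j=2): S=98.9200, K−S=46.4500, hold=46.1436 ⇒ V=46.4500 exercise | (k=4,j=3): S=131.3219, K−S=14.0481, hold=22.4812 ⇒ V=22.4812 continue | (k=4,j=4): S=174.3372, K−S=0.0000, hold=6.9982 ⇒ V=6.9982 continue  boundary S*=98.9200
step 3: (k=3,j=0): S=64.6703, K−S=80.6997, hold=79.5847 ⇒ V=80.6997 exercise | (k=3,j=1): S=85.8534, K−S=59.5166, hold=58.4015 ⇒ V=59.5166 exercise | (k=3,j=2): S=113.9753, K−S=31.3947, hold=34.3955 ⇒ V=34.3955 continue | (k=3,j=3): S=151.3086, K−S=0.0000, hold=14.7521 ⇒ V=14.7521 continue  boundary S*=85.8534
step 2: (k=2,j=0): S=74.5128, K−S=70.8572, hold=69.7421 ⇒ V=70.8572 exercise | (k=2,j=1): S=98.9200, K−S=46.4500, hold=46.7995 ⇒ V=46.7995 continue | (k=2,j=2): S=131.3219, K−S=14.0481, hold=24.5446 ⇒ V=24.5446 continue  boundary S*=74.5128
step 1: (k=1,j=0): S=85.8534, K−S=59.5166, hold=58.5721 ⇒ V=59.5166 exercise | (k=1,j=1): S=113.9753, K−S=31.3947, hold=35.5788 ⇒ V=35.5788 continue  boundary S*=85.8534
step 0: (k=0,j=0): S=98.9200, K−S=46.4500, hold=47.3770 ⇒ V=47.3770 continue  boundary S*=-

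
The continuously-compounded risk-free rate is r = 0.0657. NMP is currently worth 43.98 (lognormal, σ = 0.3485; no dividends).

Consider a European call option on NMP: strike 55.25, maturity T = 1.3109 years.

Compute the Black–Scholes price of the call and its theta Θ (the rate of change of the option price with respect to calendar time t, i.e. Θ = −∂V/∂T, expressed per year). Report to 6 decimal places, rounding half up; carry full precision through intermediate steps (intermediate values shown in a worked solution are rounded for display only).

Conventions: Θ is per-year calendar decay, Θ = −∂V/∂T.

price = 4.591916
Θ = -3.601314

σ√T = 0.3485·√1.3109 = 0.399013
d₁ = (ln(S/K) + (r+σ²/2)T) / (σ√T) = (ln(43.98/55.25) + (0.0657+0.3485²/2)·1.3109) / 0.399013 = (-0.228133 + 0.165732) / 0.399013 = -0.156389
d₂ = d₁ − σ√T = -0.156389 − 0.399013 = -0.555403
e^{−rT} = 0.917479
N(d₁) = 0.437863,  N(d₂) = 0.289310
Call price V = S·N(d₁) − K·e^{−rT}·N(d₂) = 19.257222 − 14.665306 = 4.591916
φ(d₁) = (1/√(2π))·e^{−d₁²/2} = 0.394093
Θ = −S·φ(d₁)·σ/(2√T) − r·K·e^{−rT}·N(d₂) = −2.637803 − 0.963511 = -3.601314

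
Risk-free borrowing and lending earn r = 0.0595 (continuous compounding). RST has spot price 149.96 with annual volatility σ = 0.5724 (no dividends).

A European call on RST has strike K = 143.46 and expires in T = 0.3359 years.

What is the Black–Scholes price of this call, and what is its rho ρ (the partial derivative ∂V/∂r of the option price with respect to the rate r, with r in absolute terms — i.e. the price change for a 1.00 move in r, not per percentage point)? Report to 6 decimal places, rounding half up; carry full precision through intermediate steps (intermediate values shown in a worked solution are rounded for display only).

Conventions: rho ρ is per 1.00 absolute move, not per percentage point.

σ√T = 0.5724·√0.3359 = 0.331745
d₁ = (ln(S/K) + (r+σ²/2)T) / (σ√T) = (ln(149.96/143.46) + (0.0595+0.5724²/2)·0.3359) / 0.331745 = (0.044312 + 0.075013) / 0.331745 = 0.359691
d₂ = d₁ − σ√T = 0.359691 − 0.331745 = 0.027946
e^{−rT} = 0.980212
N(d₁) = 0.640461,  N(d₂) = 0.511147
Call price V = S·N(d₁) − K·e^{−rT}·N(d₂) = 96.043526 − 71.878193 = 24.165333
ρ = K·T·e^{−rT}·N(d₂) = 24.143885

price = 24.165333
ρ = 24.143885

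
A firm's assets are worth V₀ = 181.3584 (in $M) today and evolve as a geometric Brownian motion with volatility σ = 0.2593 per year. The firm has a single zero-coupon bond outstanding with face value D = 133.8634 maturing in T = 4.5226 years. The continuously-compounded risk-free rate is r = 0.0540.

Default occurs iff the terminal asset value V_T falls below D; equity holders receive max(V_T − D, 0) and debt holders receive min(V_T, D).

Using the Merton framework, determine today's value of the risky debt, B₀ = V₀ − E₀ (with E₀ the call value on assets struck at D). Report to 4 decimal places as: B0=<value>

B0=98.5956

Equity is a call on the firm's assets struck at D = 133.8634:
d₁ = [ln(V₀/D) + (r + σ²/2)T] / (σ√T)
   = [ln(181.3584/133.8634) + (0.0540 + 0.5·0.2593²)·4.5226] / (0.2593·√4.5226)
   = [0.303655 + 0.396262] / 0.551438 = 1.269259
d₂ = d₁ − σ√T = 1.269259 − 0.551438 = 0.717821
N(d₁) = 0.897826,  N(d₂) = 0.763566,  e^(−rT) = 0.783315
E₀ = V₀·N(d₁) − D·e^(−rT)·N(d₂)
   = 181.3584·0.897826 − 133.8634·0.783315·0.763566 = 82.762805
B₀ = V₀ − E₀ = 181.3584 − 82.762805 = 98.595595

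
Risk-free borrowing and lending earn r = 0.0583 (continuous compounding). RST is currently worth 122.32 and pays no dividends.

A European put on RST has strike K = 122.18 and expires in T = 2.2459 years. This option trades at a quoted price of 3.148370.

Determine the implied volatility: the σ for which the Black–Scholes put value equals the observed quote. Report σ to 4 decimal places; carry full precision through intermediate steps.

sigma = 0.1272

At σ = 0.1272 the Black–Scholes value reproduces the quote:
σ√T = 0.1272·√2.2459 = 0.190626
d₁ = (ln(S/K) + (r+σ²/2)T) / (σ√T) = (ln(122.32/122.18) + (0.0583+0.1272²/2)·2.2459) / 0.190626 = (0.001145 + 0.149105) / 0.190626 = 0.788194
d₂ = d₁ − σ√T = 0.788194 − 0.190626 = 0.597568
e^{−rT} = 0.877274
N(−d₁) = 0.215292,  N(−d₂) = 0.275064
V = K·e^{−rT}·N(−d₂) − S·N(−d₁) = 29.482844 − 26.334474 = 3.148370 (equal to the quote); since ∂V/∂σ > 0 for all σ, the implied volatility is unique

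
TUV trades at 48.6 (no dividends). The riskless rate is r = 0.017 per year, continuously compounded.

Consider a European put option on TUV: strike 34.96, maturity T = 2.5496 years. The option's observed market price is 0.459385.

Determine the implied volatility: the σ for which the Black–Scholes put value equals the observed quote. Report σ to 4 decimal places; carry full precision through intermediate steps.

sigma = 0.1736

At σ = 0.1736 the Black–Scholes value reproduces the quote:
σ√T = 0.1736·√2.5496 = 0.277195
d₁ = (ln(S/K) + (r+σ²/2)T) / (σ√T) = (ln(48.6/34.96) + (0.017+0.1736²/2)·2.5496) / 0.277195 = (0.329419 + 0.081762) / 0.277195 = 1.483362
d₂ = d₁ − σ√T = 1.483362 − 0.277195 = 1.206166
e^{−rT} = 0.957583
N(−d₁) = 0.068989,  N(−d₂) = 0.113877
V = K·e^{−rT}·N(−d₂) − S·N(−d₁) = 3.812259 − 3.352874 = 0.459385 (the observed quote) — the price is monotone increasing in volatility, hence this σ is the only solution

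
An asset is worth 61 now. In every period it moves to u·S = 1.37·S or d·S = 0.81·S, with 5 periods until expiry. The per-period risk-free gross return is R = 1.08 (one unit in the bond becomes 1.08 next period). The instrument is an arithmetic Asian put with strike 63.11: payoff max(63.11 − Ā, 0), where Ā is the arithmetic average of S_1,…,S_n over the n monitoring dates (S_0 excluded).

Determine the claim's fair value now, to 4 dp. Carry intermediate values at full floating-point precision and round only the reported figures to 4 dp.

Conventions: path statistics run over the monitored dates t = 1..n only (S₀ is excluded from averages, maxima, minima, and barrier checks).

price = 3.8157

With p* = (R−d)/(u−d) = 0.4821, sum probability × payoff across the paths and divide by R^5.
Enumerate all 2^5 = 32 price paths (U = up ×1.37, D = down ×0.81); each path with k up-moves has probability p*^k·(1−p*)^(5−k).
DDDDD: Ā=33.8756, payoff=29.2344, prob=0.037243
UDDDD: Ā=57.2957, payoff=5.8143, prob=0.034675
DUDDD: Ā=50.4637, payoff=12.6463, prob=0.034675
UUDDD: Ā=85.3522, payoff=0.0000, prob=0.032284
DDUDD: Ā=44.9298, payoff=18.1802, prob=0.034675
UDUDD: Ā=75.9924, payoff=0.0000, prob=0.032284
DUUDD: Ā=69.1604, payoff=0.0000, prob=0.032284
UUUDD: Ā=116.9750, payoff=0.0000, prob=0.030057
DDDUD: Ā=40.4473, payoff=22.6627, prob=0.034675
UDDUD: Ā=68.4109, payoff=0.0000, prob=0.032284
DUDUD: Ā=61.5789, payoff=1.5311, prob=0.032284
UUDUD: Ā=104.1520, payoff=0.0000, prob=0.030057
DDUUD: Ā=56.0450, payoff=7.0650, prob=0.032284
UDUUD: Ā=94.7922, payoff=0.0000, prob=0.030057
DUUUD: Ā=87.9602, payoff=0.0000, prob=0.030057
UUUUD: Ā=148.7721, payoff=0.0000, prob=0.027984
DDDDU: Ā=36.8165, payoff=26.2935, prob=0.034675
UDDDU: Ā=62.2699, payoff=0.8401, prob=0.032284
DUDDU: Ā=55.4379, payoff=7.6721, prob=0.032284
UUDDU: Ā=93.7654, payoff=0.0000, prob=0.030057
DDUDU: Ā=49.9040, payoff=13.2060, prob=0.032284
UDUDU: Ā=84.4056, payoff=0.0000, prob=0.030057
DUUDU: Ā=77.5736, payoff=0.0000, prob=0.030057
UUUDU: Ā=131.2046, payoff=0.0000, prob=0.027984
DDDUU: Ā=45.4215, payoff=17.6885, prob=0.032284
UDDUU: Ā=76.8241, payoff=0.0000, prob=0.030057
DUDUU: Ā=69.9921, payoff=0.0000, prob=0.030057
UUDUU: Ā=118.3817, payoff=0.0000, prob=0.027984
DDUUU: Ā=64.4582, payoff=0.0000, prob=0.030057
UDUUU: Ā=109.0218, payoff=0.0000, prob=0.027984
DUUUU: Ā=102.1898, payoff=0.0000, prob=0.027984
UUUUU: Ā=172.8396, payoff=0.0000, prob=0.026054
Price = Σ prob·payoff / R^5 = 5.606553 / 1.469328 = 3.8157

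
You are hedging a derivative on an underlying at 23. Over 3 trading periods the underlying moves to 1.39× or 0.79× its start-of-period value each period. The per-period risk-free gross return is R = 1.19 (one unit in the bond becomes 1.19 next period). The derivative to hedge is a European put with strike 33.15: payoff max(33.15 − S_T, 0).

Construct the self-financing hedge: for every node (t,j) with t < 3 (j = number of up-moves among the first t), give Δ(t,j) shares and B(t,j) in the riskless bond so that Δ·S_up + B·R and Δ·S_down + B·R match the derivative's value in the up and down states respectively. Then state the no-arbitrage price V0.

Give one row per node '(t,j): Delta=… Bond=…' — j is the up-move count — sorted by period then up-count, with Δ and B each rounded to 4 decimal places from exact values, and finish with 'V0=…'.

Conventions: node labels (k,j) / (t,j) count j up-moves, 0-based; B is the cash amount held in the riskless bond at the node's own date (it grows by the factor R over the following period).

Arbitrage-free pricing uses the up-move probability p* = (R−d)/(u−d) = 0.6667, discounting each step at R = 1.19.
Terminal payoffs: V(3,0)=21.8101, V(3,1)=13.1975, V(3,2)=0.0000, V(3,3)=0.0000
(2,0): S=14.3543. Δ = (V_up−V_dn)/(S_up−S_dn) = (13.1975−21.8101)/(19.9525−11.3399) = -1.0000. V = [p*·13.1975 + (1−p*)·21.8101]/1.19 = 13.5028. B = V − Δ·S = 27.8571.
(2,1): S=25.2563. Δ = (V_up−V_dn)/(S_up−S_dn) = (0.0000−13.1975)/(35.1063−19.9525) = -0.8709. V = [p*·0.0000 + (1−p*)·13.1975]/1.19 = 3.6968. B = V − Δ·S = 25.6927.
(2,2): S=44.4383. Δ = (V_up−V_dn)/(S_up−S_dn) = (0.0000−0.0000)/(61.7692−35.1063) = 0.0000. V = [p*·0.0000 + (1−p*)·0.0000]/1.19 = 0.0000. B = V − Δ·S = 0.0000.
(1,0): S=18.1700. Δ = (V_up−V_dn)/(S_up−S_dn) = (3.6968−13.5028)/(25.2563−14.3543) = -0.8995. V = [p*·3.6968 + (1−p*)·13.5028]/1.19 = 5.8533. B = V − Δ·S = 22.1968.
(1,1): S=31.9700. Δ = (V_up−V_dn)/(S_up−S_dn) = (0.0000−3.6968)/(44.4383−25.2563) = -0.1927. V = [p*·0.0000 + (1−p*)·3.6968]/1.19 = 1.0355. B = V − Δ·S = 7.1968.
(0,0): S=23.0000. Δ = (V_up−V_dn)/(S_up−S_dn) = (1.0355−5.8533)/(31.9700−18.1700) = -0.3491. V = [p*·1.0355 + (1−p*)·5.8533]/1.19 = 2.2197. B = V − Δ·S = 10.2494.
Verification: the root portfolio costs Δ(0,0)·S0 + B(0,0) = 2.2197, matching V0.

(0,0): Delta=-0.3491 Bond=10.2494
(1,0): Delta=-0.8995 Bond=22.1968
(1,1): Delta=-0.1927 Bond=7.1968
(2,0): Delta=-1.0000 Bond=27.8571
(2,1): Delta=-0.8709 Bond=25.6927
(2,2): Delta=0.0000 Bond=0.0000
V0=2.2197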